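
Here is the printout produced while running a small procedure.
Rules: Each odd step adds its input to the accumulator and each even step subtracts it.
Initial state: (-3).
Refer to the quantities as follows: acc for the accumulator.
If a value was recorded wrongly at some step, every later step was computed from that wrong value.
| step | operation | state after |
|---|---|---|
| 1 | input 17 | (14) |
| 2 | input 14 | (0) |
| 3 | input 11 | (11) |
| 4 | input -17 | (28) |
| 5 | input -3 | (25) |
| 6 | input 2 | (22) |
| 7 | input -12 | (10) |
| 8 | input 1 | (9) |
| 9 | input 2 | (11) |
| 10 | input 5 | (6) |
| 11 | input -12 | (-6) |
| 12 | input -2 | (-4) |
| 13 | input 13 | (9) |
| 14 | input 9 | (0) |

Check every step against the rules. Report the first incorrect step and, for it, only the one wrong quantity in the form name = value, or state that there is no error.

1. acc = -3 + 17 = 14 (confirmed correct)
2. acc = 14 - 14 = 0 (confirmed correct)
3. acc = 0 + 11 = 11 (verified)
4. acc = 11 - -17 = 28 (agrees with the printout)
5. acc = 28 + -3 = 25 (in agreement)
6. acc = 25 - 2 = 23 (a discrepancy with the printout)
Step 6 is the first one off; corrected, acc = 23.

step 6, acc = 23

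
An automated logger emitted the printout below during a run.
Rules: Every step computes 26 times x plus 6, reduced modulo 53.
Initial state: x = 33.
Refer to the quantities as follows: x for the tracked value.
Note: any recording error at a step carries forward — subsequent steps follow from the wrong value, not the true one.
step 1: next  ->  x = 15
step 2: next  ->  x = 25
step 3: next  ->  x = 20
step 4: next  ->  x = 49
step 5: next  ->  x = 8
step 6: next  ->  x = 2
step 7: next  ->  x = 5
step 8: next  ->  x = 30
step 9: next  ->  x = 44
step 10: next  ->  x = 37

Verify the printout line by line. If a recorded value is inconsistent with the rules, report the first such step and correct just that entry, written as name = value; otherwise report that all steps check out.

1. x = (26*33 + 6) mod 53 = 16 (a discrepancy with the printout)
That makes step 1 the first incorrect line — x = 16 is what it should show.

step 1, x = 16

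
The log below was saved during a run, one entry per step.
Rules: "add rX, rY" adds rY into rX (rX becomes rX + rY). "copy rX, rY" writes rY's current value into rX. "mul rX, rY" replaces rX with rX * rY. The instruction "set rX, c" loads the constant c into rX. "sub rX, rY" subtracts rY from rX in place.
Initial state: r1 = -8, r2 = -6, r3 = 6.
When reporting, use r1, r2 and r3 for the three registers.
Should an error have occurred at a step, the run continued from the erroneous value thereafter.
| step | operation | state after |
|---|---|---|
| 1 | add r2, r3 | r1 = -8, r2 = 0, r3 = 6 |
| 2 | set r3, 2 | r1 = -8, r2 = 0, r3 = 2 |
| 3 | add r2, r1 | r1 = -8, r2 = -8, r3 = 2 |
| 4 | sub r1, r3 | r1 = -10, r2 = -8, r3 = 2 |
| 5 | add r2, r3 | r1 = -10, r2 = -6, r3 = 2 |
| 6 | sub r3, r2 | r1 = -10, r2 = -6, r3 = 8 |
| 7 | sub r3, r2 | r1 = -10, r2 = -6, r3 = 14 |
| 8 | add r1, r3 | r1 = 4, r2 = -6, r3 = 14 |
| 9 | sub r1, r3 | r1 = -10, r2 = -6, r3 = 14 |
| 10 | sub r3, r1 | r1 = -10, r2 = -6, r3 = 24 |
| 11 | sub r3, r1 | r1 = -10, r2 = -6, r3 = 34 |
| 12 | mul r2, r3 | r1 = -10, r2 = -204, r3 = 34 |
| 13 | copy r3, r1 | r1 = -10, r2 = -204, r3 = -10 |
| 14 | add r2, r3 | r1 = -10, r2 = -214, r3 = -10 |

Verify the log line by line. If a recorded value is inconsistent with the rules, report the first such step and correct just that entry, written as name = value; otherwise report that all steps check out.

no error

step 1: r2 = -6 + 6 = 0 -> same as recorded
step 2: r3 = 2 -> verified
step 3: r2 = 0 + -8 = -8 -> no discrepancy
step 4: r1 = -8 - 2 = -10 -> no discrepancy
step 5: r2 = -8 + 2 = -6 -> consistent with the log
step 6: r3 = 2 - -6 = 8 -> verified
step 7: r3 = 8 - -6 = 14 -> checks out
step 8: r1 = -10 + 14 = 4 -> confirmed correct
step 9: r1 = 4 - 14 = -10 -> checks out
step 10: r3 = 14 - -10 = 24 -> no discrepancy
step 11: r3 = 24 - -10 = 34 -> consistent with the log
step 12: r2 = -6 * 34 = -204 -> consistent with the log
step 13: r3 = -10 -> consistent with the log
step 14: r2 = -204 + -10 = -214 -> verified
Nothing is out of place; the run is error-free.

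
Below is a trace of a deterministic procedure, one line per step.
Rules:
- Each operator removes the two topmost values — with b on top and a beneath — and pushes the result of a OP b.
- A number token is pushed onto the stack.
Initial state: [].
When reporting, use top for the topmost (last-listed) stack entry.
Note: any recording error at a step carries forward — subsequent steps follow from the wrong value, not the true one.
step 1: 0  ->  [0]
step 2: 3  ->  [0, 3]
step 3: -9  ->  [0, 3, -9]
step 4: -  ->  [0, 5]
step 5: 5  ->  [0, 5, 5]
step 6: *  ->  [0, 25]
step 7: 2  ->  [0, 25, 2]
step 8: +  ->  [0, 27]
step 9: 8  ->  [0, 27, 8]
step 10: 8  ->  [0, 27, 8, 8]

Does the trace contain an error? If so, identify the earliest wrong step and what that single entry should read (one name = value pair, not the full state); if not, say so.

step 4, top = 12

Step 1: push 0: top = 0 — agrees with the trace.
Step 2: push 3: top = 3 — confirmed correct.
Step 3: push -9: top = -9 — confirmed correct.
Step 4: 3 - -9 = 12 — the recorded entry deviates here.
So the first discrepancy is step 4, where the right value is top = 12.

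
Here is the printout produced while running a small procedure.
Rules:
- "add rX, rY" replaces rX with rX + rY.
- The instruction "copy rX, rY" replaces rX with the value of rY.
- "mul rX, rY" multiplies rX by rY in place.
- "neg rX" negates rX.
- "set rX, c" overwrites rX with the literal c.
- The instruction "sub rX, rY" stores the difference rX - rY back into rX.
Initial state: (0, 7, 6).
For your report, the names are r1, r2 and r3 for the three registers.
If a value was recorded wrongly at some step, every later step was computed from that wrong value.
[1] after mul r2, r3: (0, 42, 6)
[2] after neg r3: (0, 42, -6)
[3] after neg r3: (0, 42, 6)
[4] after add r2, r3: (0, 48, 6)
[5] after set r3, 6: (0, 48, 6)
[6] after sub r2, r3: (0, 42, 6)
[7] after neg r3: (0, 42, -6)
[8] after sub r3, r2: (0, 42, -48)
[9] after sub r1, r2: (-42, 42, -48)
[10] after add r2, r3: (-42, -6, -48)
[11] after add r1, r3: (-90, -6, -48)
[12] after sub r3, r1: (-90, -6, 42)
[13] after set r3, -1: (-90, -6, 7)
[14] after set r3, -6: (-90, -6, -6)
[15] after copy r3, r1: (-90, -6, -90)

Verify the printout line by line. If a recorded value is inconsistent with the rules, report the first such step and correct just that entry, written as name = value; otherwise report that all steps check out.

Recomputing the run from the initial state:
step 1: r1 = 0, r2 = 42, r3 = 6
step 2: r1 = 0, r2 = 42, r3 = -6
step 3: r1 = 0, r2 = 42, r3 = 6
step 4: r1 = 0, r2 = 48, r3 = 6
step 5: r1 = 0, r2 = 48, r3 = 6
step 6: r1 = 0, r2 = 42, r3 = 6
step 7: r1 = 0, r2 = 42, r3 = -6
step 8: r1 = 0, r2 = 42, r3 = -48
step 9: r1 = -42, r2 = 42, r3 = -48
step 10: r1 = -42, r2 = -6, r3 = -48
step 11: r1 = -90, r2 = -6, r3 = -48
step 12: r1 = -90, r2 = -6, r3 = 42
step 13: r1 = -90, r2 = -6, r3 = -1
step 14: r1 = -90, r2 = -6, r3 = -6
step 15: r1 = -90, r2 = -6, r3 = -90
The first disagreement with the printout is at step 13, where the value should be r3 = -1.

step 13, r3 = -1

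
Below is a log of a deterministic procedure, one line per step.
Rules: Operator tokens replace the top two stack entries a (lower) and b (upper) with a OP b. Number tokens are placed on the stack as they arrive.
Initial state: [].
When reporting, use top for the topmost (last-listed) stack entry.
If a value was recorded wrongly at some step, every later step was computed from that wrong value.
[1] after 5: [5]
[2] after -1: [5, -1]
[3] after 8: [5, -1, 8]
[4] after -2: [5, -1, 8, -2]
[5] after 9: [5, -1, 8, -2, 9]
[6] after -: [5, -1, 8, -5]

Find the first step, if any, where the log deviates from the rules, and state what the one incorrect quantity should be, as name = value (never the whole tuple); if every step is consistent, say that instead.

step 6, top = -11

1. push 5: top = 5 (checks out)
2. push -1: top = -1 (same as recorded)
3. push 8: top = 8 (agrees with the log)
4. push -2: top = -2 (consistent with the log)
5. push 9: top = 9 (checks out)
6. -2 - 9 = -11 (not what was recorded)
The audit stops at step 6: the recorded entry is wrong and should be top = -11.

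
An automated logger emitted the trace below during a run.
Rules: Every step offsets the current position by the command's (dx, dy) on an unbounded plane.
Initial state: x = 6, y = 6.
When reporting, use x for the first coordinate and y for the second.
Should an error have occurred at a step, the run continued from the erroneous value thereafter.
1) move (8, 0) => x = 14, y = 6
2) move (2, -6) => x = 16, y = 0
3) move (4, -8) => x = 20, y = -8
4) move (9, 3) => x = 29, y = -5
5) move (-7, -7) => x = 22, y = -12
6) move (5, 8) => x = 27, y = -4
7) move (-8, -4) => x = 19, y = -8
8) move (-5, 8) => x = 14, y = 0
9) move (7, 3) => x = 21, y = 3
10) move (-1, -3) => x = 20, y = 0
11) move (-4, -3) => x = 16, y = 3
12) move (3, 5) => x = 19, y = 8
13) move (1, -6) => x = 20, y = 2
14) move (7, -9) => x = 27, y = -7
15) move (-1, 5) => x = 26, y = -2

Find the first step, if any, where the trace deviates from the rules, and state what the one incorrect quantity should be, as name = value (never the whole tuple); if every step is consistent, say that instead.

step 11, y = -3

Step 1: x = 6 + (8) = 14, y = 6 + (0) = 6 — confirmed correct.
Step 2: x = 14 + (2) = 16, y = 6 + (-6) = 0 — in agreement.
Step 3: x = 16 + (4) = 20, y = 0 + (-8) = -8 — checks out.
Step 4: x = 20 + (9) = 29, y = -8 + (3) = -5 — matches.
Step 5: x = 29 + (-7) = 22, y = -5 + (-7) = -12 — consistent with the trace.
Step 6: x = 22 + (5) = 27, y = -12 + (8) = -4 — in agreement.
Step 7: x = 27 + (-8) = 19, y = -4 + (-4) = -8 — consistent with the trace.
Step 8: x = 19 + (-5) = 14, y = -8 + (8) = 0 — in agreement.
Step 9: x = 14 + (7) = 21, y = 0 + (3) = 3 — same as recorded.
Step 10: x = 21 + (-1) = 20, y = 3 + (-3) = 0 — confirmed correct.
Step 11: x = 20 + (-4) = 16, y = 0 + (-3) = -3 — first mismatch against the trace.
First deviation found at step 11; the corrected entry is y = -3.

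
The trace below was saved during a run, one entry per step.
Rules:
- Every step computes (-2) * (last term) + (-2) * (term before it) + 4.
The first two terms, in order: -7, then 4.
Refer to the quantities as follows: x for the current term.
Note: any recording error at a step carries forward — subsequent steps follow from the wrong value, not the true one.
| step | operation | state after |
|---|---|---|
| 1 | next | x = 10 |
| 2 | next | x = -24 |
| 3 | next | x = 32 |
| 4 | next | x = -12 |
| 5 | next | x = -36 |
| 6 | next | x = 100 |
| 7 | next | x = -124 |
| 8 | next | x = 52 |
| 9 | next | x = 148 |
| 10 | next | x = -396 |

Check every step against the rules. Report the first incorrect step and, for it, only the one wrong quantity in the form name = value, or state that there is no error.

no error

step 1: x = -2*(4) + (-2)*(-7) + (4) = 10 -> agrees with the trace
step 2: x = -2*(10) + (-2)*(4) + (4) = -24 -> checks out
step 3: x = -2*(-24) + (-2)*(10) + (4) = 32 -> agrees with the trace
step 4: x = -2*(32) + (-2)*(-24) + (4) = -12 -> agrees with the trace
step 5: x = -2*(-12) + (-2)*(32) + (4) = -36 -> same as recorded
step 6: x = -2*(-36) + (-2)*(-12) + (4) = 100 -> same as recorded
step 7: x = -2*(100) + (-2)*(-36) + (4) = -124 -> matches
step 8: x = -2*(-124) + (-2)*(100) + (4) = 52 -> no discrepancy
step 9: x = -2*(52) + (-2)*(-124) + (4) = 148 -> exactly as logged
step 10: x = -2*(148) + (-2)*(52) + (4) = -396 -> verified
The recomputation confirms every line.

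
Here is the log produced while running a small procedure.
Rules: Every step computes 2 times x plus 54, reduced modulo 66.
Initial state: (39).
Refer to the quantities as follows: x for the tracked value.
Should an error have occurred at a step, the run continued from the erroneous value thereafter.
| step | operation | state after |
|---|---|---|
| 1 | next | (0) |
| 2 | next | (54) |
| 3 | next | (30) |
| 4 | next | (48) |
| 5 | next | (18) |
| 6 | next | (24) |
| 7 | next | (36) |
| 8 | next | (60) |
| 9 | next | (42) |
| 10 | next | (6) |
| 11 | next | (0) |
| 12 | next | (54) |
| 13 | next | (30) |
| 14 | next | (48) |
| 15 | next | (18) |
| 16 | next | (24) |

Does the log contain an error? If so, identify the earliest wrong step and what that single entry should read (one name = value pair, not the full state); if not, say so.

no error

Recomputing the run from the initial state:
step 1: x = 0
step 2: x = 54
step 3: x = 30
step 4: x = 48
step 5: x = 18
step 6: x = 24
step 7: x = 36
step 8: x = 60
step 9: x = 42
step 10: x = 6
step 11: x = 0
step 12: x = 54
step 13: x = 30
step 14: x = 48
step 15: x = 18
step 16: x = 24
This matches the log at every step.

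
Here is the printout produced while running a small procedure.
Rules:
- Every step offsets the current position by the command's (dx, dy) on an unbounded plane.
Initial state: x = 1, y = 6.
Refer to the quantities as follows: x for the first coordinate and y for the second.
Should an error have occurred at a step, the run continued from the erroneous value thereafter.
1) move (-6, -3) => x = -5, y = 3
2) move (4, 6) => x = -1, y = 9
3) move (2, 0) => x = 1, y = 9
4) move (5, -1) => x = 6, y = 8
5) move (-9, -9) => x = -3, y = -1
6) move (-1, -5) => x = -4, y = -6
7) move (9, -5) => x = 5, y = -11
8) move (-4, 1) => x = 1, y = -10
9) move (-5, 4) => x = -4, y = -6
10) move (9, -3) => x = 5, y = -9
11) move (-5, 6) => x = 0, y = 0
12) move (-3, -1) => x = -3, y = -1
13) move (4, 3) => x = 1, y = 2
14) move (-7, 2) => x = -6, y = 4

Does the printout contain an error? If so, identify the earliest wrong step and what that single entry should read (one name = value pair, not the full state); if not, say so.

Recomputing the run from the initial state:
step 1: x = -5, y = 3
step 2: x = -1, y = 9
step 3: x = 1, y = 9
step 4: x = 6, y = 8
step 5: x = -3, y = -1
step 6: x = -4, y = -6
step 7: x = 5, y = -11
step 8: x = 1, y = -10
step 9: x = -4, y = -6
step 10: x = 5, y = -9
step 11: x = 0, y = -3
step 12: x = -3, y = -4
step 13: x = 1, y = -1
step 14: x = -6, y = 1
The first disagreement with the printout is at step 11, where the value should be y = -3.

step 11, y = -3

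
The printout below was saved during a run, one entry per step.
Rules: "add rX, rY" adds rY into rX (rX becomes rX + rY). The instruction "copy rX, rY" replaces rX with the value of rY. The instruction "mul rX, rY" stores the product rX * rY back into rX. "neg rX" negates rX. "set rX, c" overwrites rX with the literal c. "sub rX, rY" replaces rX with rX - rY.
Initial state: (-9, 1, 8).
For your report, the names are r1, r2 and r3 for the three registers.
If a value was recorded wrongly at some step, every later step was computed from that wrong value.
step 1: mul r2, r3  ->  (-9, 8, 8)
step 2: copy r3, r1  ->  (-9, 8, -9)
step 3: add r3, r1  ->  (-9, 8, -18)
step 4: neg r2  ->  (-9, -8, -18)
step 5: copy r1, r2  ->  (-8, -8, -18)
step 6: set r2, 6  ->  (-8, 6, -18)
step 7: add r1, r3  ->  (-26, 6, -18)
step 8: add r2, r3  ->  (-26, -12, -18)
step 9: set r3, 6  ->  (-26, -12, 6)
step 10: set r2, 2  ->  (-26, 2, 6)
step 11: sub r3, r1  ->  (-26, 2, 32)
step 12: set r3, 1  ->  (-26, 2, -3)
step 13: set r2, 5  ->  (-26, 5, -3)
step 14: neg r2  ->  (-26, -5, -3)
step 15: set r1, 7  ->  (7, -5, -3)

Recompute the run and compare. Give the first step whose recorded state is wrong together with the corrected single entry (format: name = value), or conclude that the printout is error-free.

Recomputing the run from the initial state:
step 1: r1 = -9, r2 = 8, r3 = 8
step 2: r1 = -9, r2 = 8, r3 = -9
step 3: r1 = -9, r2 = 8, r3 = -18
step 4: r1 = -9, r2 = -8, r3 = -18
step 5: r1 = -8, r2 = -8, r3 = -18
step 6: r1 = -8, r2 = 6, r3 = -18
step 7: r1 = -26, r2 = 6, r3 = -18
step 8: r1 = -26, r2 = -12, r3 = -18
step 9: r1 = -26, r2 = -12, r3 = 6
step 10: r1 = -26, r2 = 2, r3 = 6
step 11: r1 = -26, r2 = 2, r3 = 32
step 12: r1 = -26, r2 = 2, r3 = 1
step 13: r1 = -26, r2 = 5, r3 = 1
step 14: r1 = -26, r2 = -5, r3 = 1
step 15: r1 = 7, r2 = -5, r3 = 1
The first disagreement with the printout is at step 12, where the value should be r3 = 1.

step 12, r3 = 1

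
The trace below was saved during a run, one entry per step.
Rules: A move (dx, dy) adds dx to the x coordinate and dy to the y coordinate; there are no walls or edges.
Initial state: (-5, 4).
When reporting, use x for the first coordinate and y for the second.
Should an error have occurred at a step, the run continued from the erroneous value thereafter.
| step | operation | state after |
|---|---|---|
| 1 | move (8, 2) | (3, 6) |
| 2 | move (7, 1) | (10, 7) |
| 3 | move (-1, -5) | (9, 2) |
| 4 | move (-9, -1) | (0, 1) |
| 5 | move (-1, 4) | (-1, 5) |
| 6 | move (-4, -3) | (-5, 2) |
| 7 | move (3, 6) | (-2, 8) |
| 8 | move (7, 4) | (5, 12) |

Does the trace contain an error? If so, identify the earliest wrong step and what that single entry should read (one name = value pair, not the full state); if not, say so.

Recomputing the run from the initial state:
step 1: x = 3, y = 6
step 2: x = 10, y = 7
step 3: x = 9, y = 2
step 4: x = 0, y = 1
step 5: x = -1, y = 5
step 6: x = -5, y = 2
step 7: x = -2, y = 8
step 8: x = 5, y = 12
This matches the trace at every step.

no error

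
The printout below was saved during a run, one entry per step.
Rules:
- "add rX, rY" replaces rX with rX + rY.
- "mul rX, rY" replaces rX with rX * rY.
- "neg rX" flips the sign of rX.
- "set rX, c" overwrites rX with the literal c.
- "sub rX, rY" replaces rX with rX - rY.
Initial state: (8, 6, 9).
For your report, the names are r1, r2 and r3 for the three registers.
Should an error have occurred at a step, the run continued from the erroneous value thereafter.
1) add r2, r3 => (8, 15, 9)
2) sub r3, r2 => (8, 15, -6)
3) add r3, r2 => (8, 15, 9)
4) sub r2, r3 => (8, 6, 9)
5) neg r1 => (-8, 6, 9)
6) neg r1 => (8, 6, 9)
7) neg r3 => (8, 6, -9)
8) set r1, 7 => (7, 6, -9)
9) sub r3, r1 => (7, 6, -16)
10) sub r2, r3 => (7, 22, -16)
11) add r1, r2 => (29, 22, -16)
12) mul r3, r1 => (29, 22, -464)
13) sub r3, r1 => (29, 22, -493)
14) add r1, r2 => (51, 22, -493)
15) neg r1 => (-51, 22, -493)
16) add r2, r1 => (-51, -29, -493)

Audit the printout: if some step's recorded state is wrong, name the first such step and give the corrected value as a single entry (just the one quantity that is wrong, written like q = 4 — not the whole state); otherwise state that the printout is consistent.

Step 1: r2 = 6 + 9 = 15 — matches.
Step 2: r3 = 9 - 15 = -6 — matches.
Step 3: r3 = -6 + 15 = 9 — same as recorded.
Step 4: r2 = 15 - 9 = 6 — checks out.
Step 5: r1 = -(8) = -8 — exactly as logged.
Step 6: r1 = -(-8) = 8 — matches.
Step 7: r3 = -(9) = -9 — matches.
Step 8: r1 = 7 — exactly as logged.
Step 9: r3 = -9 - 7 = -16 — confirmed correct.
Step 10: r2 = 6 - -16 = 22 — same as recorded.
Step 11: r1 = 7 + 22 = 29 — agrees with the printout.
Step 12: r3 = -16 * 29 = -464 — exactly as logged.
Step 13: r3 = -464 - 29 = -493 — matches.
Step 14: r1 = 29 + 22 = 51 — consistent with the printout.
Step 15: r1 = -(51) = -51 — verified.
Step 16: r2 = 22 + -51 = -29 — matches.
Each recorded entry agrees with the recomputation.

no error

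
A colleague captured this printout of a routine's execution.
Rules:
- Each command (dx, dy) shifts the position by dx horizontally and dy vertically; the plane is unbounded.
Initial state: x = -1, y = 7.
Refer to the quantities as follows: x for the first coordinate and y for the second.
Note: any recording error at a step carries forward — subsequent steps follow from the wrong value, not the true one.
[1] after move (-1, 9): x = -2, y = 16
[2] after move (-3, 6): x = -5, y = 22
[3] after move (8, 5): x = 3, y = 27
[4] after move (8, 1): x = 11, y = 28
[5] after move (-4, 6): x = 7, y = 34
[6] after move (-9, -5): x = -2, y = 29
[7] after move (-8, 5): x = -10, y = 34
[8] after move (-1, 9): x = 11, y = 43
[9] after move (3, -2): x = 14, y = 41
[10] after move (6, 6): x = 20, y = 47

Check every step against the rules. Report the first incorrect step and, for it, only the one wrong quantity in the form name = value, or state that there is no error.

step 8, x = -11

1. x = -1 + (-1) = -2, y = 7 + (9) = 16 (checks out)
2. x = -2 + (-3) = -5, y = 16 + (6) = 22 (checks out)
3. x = -5 + (8) = 3, y = 22 + (5) = 27 (matches)
4. x = 3 + (8) = 11, y = 27 + (1) = 28 (consistent with the printout)
5. x = 11 + (-4) = 7, y = 28 + (6) = 34 (in agreement)
6. x = 7 + (-9) = -2, y = 34 + (-5) = 29 (confirmed correct)
7. x = -2 + (-8) = -10, y = 29 + (5) = 34 (no discrepancy)
8. x = -10 + (-1) = -11, y = 34 + (9) = 43 (a discrepancy with the printout)
First deviation found at step 8; the corrected entry is x = -11.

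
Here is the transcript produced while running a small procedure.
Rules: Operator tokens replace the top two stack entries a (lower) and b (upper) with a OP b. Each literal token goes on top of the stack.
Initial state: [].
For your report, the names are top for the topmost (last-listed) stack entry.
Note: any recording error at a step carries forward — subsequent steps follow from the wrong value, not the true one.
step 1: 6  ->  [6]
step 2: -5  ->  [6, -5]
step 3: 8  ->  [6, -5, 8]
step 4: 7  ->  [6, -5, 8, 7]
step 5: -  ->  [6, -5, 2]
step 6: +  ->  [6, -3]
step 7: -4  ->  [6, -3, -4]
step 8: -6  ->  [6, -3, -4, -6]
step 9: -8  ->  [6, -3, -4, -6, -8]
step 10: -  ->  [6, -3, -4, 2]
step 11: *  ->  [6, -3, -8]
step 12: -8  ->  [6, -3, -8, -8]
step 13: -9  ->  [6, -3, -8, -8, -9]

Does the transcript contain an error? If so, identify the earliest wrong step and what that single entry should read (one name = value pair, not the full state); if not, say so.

step 5, top = 1

Recomputing the run from the initial state:
step 1: [6]
step 2: [6, -5]
step 3: [6, -5, 8]
step 4: [6, -5, 8, 7]
step 5: [6, -5, 1]
step 6: [6, -4]
step 7: [6, -4, -4]
step 8: [6, -4, -4, -6]
step 9: [6, -4, -4, -6, -8]
step 10: [6, -4, -4, 2]
step 11: [6, -4, -8]
step 12: [6, -4, -8, -8]
step 13: [6, -4, -8, -8, -9]
The first disagreement with the transcript is at step 5, where the value should be top = 1.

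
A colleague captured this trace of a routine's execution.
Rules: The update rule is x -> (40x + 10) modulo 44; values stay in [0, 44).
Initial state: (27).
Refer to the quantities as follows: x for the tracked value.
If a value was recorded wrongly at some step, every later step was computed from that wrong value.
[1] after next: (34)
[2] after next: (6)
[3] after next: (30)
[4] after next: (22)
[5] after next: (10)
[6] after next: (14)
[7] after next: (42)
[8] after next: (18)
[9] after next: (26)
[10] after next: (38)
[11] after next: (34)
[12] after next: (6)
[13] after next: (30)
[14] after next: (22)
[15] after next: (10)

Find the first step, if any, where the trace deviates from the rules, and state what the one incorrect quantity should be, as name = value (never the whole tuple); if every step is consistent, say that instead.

step 1: x = (40*27 + 10) mod 44 = 34 -> in agreement
step 2: x = (40*34 + 10) mod 44 = 6 -> no discrepancy
step 3: x = (40*6 + 10) mod 44 = 30 -> matches
step 4: x = (40*30 + 10) mod 44 = 22 -> confirmed correct
step 5: x = (40*22 + 10) mod 44 = 10 -> confirmed correct
step 6: x = (40*10 + 10) mod 44 = 14 -> in agreement
step 7: x = (40*14 + 10) mod 44 = 42 -> matches
step 8: x = (40*42 + 10) mod 44 = 18 -> matches
step 9: x = (40*18 + 10) mod 44 = 26 -> in agreement
step 10: x = (40*26 + 10) mod 44 = 38 -> verified
step 11: x = (40*38 + 10) mod 44 = 34 -> confirmed correct
step 12: x = (40*34 + 10) mod 44 = 6 -> verified
step 13: x = (40*6 + 10) mod 44 = 30 -> no discrepancy
step 14: x = (40*30 + 10) mod 44 = 22 -> no discrepancy
step 15: x = (40*22 + 10) mod 44 = 10 -> same as recorded
All entries verified; no error found.

no error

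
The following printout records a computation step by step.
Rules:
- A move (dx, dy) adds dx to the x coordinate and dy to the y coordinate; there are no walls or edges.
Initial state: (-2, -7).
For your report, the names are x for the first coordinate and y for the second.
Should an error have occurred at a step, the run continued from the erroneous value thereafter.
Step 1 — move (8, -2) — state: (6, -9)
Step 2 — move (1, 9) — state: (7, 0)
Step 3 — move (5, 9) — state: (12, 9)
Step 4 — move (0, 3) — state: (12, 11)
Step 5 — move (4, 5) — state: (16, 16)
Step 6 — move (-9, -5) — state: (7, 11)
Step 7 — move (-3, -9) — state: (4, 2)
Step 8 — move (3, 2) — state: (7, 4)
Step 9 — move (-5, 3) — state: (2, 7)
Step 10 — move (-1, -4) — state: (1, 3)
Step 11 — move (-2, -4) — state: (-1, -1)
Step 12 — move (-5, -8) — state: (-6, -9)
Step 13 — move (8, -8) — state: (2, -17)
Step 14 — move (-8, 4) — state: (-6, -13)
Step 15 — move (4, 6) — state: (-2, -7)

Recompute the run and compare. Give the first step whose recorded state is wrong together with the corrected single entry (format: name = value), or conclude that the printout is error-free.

step 4, y = 12

step 1: x = -2 + (8) = 6, y = -7 + (-2) = -9 -> in agreement
step 2: x = 6 + (1) = 7, y = -9 + (9) = 0 -> same as recorded
step 3: x = 7 + (5) = 12, y = 0 + (9) = 9 -> agrees with the printout
step 4: x = 12 + (0) = 12, y = 9 + (3) = 12 -> the printout has a different value
Step 4 is the first one off; corrected, y = 12.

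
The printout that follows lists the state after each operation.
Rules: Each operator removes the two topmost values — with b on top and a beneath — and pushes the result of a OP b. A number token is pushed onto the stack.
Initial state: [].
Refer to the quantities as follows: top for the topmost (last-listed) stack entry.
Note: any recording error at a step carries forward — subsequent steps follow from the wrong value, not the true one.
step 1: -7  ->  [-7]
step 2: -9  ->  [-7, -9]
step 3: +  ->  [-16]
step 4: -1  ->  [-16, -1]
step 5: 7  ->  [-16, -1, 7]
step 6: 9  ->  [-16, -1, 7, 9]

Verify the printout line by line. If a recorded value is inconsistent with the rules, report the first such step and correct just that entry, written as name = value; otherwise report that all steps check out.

no error

1. push -7: top = -7 (verified)
2. push -9: top = -9 (confirmed correct)
3. -7 + -9 = -16 (same as recorded)
4. push -1: top = -1 (no discrepancy)
5. push 7: top = 7 (agrees with the printout)
6. push 9: top = 9 (no discrepancy)
Nothing is out of place; the run is error-free.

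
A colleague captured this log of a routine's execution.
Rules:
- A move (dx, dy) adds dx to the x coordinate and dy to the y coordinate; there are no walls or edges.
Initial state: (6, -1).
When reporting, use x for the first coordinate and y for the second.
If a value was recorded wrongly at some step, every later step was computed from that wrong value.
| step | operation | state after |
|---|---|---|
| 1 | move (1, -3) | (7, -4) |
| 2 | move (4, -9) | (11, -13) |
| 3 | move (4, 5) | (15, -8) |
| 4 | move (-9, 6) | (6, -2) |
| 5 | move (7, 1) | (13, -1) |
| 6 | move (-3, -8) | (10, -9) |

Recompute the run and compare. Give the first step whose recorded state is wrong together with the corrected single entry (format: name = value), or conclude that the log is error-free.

no error

Recomputing the run from the initial state:
step 1: x = 7, y = -4
step 2: x = 11, y = -13
step 3: x = 15, y = -8
step 4: x = 6, y = -2
step 5: x = 13, y = -1
step 6: x = 10, y = -9
This matches the log at every step.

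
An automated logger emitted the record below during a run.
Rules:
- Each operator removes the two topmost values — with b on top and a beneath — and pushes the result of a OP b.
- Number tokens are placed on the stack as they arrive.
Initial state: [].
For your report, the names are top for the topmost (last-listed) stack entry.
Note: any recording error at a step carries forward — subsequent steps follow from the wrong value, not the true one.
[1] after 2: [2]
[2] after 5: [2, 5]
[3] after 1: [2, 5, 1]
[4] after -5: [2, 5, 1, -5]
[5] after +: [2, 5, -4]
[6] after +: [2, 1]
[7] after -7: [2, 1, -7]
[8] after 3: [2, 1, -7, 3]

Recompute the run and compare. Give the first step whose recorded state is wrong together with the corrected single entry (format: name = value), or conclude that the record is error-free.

no error

Recomputing the run from the initial state:
step 1: [2]
step 2: [2, 5]
step 3: [2, 5, 1]
step 4: [2, 5, 1, -5]
step 5: [2, 5, -4]
step 6: [2, 1]
step 7: [2, 1, -7]
step 8: [2, 1, -7, 3]
This matches the record at every step.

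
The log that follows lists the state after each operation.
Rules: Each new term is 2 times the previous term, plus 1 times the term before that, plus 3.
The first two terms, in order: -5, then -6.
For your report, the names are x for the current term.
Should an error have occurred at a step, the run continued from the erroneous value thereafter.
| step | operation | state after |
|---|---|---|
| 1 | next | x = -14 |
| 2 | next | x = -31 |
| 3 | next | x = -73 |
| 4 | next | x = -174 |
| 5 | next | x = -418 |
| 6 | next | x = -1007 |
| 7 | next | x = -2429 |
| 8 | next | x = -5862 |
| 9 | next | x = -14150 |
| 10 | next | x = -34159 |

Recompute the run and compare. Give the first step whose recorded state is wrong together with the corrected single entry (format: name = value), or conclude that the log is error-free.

step 1: x = 2*(-6) + (1)*(-5) + (3) = -14 -> confirmed correct
step 2: x = 2*(-14) + (1)*(-6) + (3) = -31 -> same as recorded
step 3: x = 2*(-31) + (1)*(-14) + (3) = -73 -> exactly as logged
step 4: x = 2*(-73) + (1)*(-31) + (3) = -174 -> agrees with the log
step 5: x = 2*(-174) + (1)*(-73) + (3) = -418 -> in agreement
step 6: x = 2*(-418) + (1)*(-174) + (3) = -1007 -> same as recorded
step 7: x = 2*(-1007) + (1)*(-418) + (3) = -2429 -> confirmed correct
step 8: x = 2*(-2429) + (1)*(-1007) + (3) = -5862 -> exactly as logged
step 9: x = 2*(-5862) + (1)*(-2429) + (3) = -14150 -> no discrepancy
step 10: x = 2*(-14150) + (1)*(-5862) + (3) = -34159 -> no discrepancy
Each recorded entry agrees with the recomputation.

no error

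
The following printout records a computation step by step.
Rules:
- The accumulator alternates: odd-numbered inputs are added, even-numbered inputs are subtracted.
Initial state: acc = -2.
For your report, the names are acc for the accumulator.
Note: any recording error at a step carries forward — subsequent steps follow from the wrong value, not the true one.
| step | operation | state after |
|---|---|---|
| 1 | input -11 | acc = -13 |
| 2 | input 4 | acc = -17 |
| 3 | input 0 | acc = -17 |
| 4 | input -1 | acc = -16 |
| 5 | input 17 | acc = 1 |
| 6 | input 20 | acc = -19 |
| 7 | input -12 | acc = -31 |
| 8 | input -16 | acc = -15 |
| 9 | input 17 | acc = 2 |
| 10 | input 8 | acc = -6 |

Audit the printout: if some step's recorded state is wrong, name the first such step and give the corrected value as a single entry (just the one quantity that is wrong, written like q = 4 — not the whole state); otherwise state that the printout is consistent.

Step 1: acc = -2 + -11 = -13 — agrees with the printout.
Step 2: acc = -13 - 4 = -17 — same as recorded.
Step 3: acc = -17 + 0 = -17 — agrees with the printout.
Step 4: acc = -17 - -1 = -16 — same as recorded.
Step 5: acc = -16 + 17 = 1 — in agreement.
Step 6: acc = 1 - 20 = -19 — consistent with the printout.
Step 7: acc = -19 + -12 = -31 — same as recorded.
Step 8: acc = -31 - -16 = -15 — confirmed correct.
Step 9: acc = -15 + 17 = 2 — agrees with the printout.
Step 10: acc = 2 - 8 = -6 — no discrepancy.
Every step is consistent.

no error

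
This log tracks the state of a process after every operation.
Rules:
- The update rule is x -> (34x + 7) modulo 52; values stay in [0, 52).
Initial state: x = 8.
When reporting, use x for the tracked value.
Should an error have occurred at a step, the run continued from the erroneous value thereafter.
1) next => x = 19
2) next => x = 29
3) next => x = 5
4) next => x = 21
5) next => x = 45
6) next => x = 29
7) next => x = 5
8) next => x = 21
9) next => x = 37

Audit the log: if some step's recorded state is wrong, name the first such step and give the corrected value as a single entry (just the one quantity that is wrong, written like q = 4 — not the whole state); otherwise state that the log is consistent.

Recomputing the run from the initial state:
step 1: x = 19
step 2: x = 29
step 3: x = 5
step 4: x = 21
step 5: x = 45
step 6: x = 29
step 7: x = 5
step 8: x = 21
step 9: x = 45
The first disagreement with the log is at step 9, where the value should be x = 45.

step 9, x = 45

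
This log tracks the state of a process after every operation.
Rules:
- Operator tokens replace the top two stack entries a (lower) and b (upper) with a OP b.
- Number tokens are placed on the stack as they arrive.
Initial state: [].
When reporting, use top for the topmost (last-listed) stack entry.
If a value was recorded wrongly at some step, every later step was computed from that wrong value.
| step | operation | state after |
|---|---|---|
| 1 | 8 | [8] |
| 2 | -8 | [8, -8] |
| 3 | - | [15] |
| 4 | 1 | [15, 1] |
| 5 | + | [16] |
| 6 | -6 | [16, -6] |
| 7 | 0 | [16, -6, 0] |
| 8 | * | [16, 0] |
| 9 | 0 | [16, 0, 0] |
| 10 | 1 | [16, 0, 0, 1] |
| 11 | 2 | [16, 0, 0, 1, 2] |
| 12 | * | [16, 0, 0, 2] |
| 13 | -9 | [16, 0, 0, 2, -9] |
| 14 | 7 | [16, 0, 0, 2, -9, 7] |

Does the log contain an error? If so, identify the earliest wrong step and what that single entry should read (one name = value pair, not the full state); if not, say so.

Step 1: push 8: top = 8 — in agreement.
Step 2: push -8: top = -8 — consistent with the log.
Step 3: 8 - -8 = 16 — the entry is off here.
Conclusion: step 3 carries the first error; the entry should be top = 16.

step 3, top = 16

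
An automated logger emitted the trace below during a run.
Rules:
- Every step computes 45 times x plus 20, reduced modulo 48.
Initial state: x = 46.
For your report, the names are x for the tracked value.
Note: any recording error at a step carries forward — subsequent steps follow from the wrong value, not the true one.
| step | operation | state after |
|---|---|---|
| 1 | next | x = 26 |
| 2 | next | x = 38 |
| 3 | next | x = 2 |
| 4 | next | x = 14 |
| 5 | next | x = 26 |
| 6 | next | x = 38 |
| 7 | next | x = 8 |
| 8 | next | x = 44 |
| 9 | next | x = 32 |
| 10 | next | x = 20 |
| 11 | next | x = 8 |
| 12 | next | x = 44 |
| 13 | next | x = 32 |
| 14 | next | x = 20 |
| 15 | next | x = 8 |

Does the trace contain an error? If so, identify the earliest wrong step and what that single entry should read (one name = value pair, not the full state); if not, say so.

step 7, x = 2

step 1: x = (45*46 + 20) mod 48 = 26 -> verified
step 2: x = (45*26 + 20) mod 48 = 38 -> matches
step 3: x = (45*38 + 20) mod 48 = 2 -> agrees with the trace
step 4: x = (45*2 + 20) mod 48 = 14 -> same as recorded
step 5: x = (45*14 + 20) mod 48 = 26 -> consistent with the trace
step 6: x = (45*26 + 20) mod 48 = 38 -> no discrepancy
step 7: x = (45*38 + 20) mod 48 = 2 -> a discrepancy with the trace
That makes step 7 the first incorrect line — x = 2 is what it should show.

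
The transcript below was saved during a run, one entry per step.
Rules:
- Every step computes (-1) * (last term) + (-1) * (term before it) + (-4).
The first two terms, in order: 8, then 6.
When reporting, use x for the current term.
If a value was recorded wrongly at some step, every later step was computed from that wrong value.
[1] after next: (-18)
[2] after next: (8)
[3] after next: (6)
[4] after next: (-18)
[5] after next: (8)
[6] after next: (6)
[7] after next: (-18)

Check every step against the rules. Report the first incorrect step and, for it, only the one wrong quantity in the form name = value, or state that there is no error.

step 1: x = -1*(6) + (-1)*(8) + (-4) = -18 -> in agreement
step 2: x = -1*(-18) + (-1)*(6) + (-4) = 8 -> checks out
step 3: x = -1*(8) + (-1)*(-18) + (-4) = 6 -> consistent with the transcript
step 4: x = -1*(6) + (-1)*(8) + (-4) = -18 -> exactly as logged
step 5: x = -1*(-18) + (-1)*(6) + (-4) = 8 -> verified
step 6: x = -1*(8) + (-1)*(-18) + (-4) = 6 -> checks out
step 7: x = -1*(6) + (-1)*(8) + (-4) = -18 -> consistent with the transcript
No step deviates from the rules.

no error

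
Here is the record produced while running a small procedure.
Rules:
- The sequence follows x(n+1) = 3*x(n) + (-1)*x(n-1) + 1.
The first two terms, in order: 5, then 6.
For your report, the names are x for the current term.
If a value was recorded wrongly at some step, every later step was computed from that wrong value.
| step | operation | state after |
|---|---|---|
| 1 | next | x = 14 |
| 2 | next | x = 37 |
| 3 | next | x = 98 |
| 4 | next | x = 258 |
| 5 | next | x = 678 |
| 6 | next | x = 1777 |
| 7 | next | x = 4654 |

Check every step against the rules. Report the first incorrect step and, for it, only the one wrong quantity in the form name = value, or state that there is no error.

step 5, x = 677

step 1: x = 3*(6) + (-1)*(5) + (1) = 14 -> consistent with the record
step 2: x = 3*(14) + (-1)*(6) + (1) = 37 -> verified
step 3: x = 3*(37) + (-1)*(14) + (1) = 98 -> checks out
step 4: x = 3*(98) + (-1)*(37) + (1) = 258 -> verified
step 5: x = 3*(258) + (-1)*(98) + (1) = 677 -> the record has a different value
The audit stops at step 5: the recorded entry is wrong and should be x = 677.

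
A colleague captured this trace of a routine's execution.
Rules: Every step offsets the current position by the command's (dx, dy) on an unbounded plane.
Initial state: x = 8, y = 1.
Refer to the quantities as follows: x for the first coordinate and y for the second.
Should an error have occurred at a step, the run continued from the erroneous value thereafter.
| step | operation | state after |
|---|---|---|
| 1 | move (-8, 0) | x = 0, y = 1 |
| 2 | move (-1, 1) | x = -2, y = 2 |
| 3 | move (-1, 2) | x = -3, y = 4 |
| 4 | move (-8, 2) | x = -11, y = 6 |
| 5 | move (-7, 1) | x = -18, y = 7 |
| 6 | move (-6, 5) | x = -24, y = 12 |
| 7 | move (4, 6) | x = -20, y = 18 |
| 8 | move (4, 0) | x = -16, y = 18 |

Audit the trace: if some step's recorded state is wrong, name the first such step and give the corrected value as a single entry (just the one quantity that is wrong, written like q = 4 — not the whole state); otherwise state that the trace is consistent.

Recomputing the run from the initial state:
step 1: x = 0, y = 1
step 2: x = -1, y = 2
step 3: x = -2, y = 4
step 4: x = -10, y = 6
step 5: x = -17, y = 7
step 6: x = -23, y = 12
step 7: x = -19, y = 18
step 8: x = -15, y = 18
The first disagreement with the trace is at step 2, where the value should be x = -1.

step 2, x = -1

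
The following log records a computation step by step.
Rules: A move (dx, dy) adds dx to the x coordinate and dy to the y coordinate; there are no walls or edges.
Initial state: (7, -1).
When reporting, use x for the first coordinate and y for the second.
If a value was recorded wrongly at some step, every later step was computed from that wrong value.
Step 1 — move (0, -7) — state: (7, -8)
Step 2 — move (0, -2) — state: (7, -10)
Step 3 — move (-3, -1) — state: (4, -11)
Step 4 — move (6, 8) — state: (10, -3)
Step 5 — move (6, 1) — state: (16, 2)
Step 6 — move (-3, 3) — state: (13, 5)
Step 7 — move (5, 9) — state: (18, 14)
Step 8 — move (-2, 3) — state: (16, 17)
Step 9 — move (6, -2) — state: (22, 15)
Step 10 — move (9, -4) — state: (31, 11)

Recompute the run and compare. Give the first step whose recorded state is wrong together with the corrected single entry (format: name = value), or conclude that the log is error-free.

Step 1: x = 7 + (0) = 7, y = -1 + (-7) = -8 — confirmed correct.
Step 2: x = 7 + (0) = 7, y = -8 + (-2) = -10 — checks out.
Step 3: x = 7 + (-3) = 4, y = -10 + (-1) = -11 — checks out.
Step 4: x = 4 + (6) = 10, y = -11 + (8) = -3 — exactly as logged.
Step 5: x = 10 + (6) = 16, y = -3 + (1) = -2 — the log disagrees here.
First deviation found at step 5; the corrected entry is y = -2.

step 5, y = -2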